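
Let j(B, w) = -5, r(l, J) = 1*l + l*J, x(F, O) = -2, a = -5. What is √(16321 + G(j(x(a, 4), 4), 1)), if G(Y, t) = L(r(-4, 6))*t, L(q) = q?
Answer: √16293 ≈ 127.64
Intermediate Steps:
r(l, J) = l + J*l
G(Y, t) = -28*t (G(Y, t) = (-4*(1 + 6))*t = (-4*7)*t = -28*t)
√(16321 + G(j(x(a, 4), 4), 1)) = √(16321 - 28*1) = √(16321 - 28) = √16293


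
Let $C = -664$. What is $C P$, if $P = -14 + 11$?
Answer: $1992$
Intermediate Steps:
$P = -3$
$C P = \left(-664\right) \left(-3\right) = 1992$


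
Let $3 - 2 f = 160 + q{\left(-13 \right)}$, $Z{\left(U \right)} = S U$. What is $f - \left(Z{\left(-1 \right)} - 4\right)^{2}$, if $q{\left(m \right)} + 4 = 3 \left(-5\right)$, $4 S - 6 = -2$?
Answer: $-94$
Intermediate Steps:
$S = 1$ ($S = \frac{3}{2} + \frac{1}{4} \left(-2\right) = \frac{3}{2} - \frac{1}{2} = 1$)
$Z{\left(U \right)} = U$ ($Z{\left(U \right)} = 1 U = U$)
$q{\left(m \right)} = -19$ ($q{\left(m \right)} = -4 + 3 \left(-5\right) = -4 - 15 = -19$)
$f = -69$ ($f = \frac{3}{2} - \frac{160 - 19}{2} = \frac{3}{2} - \frac{141}{2} = -69$)
$f - \left(Z{\left(-1 \right)} - 4\right)^{2} = -69 - \left(-1 - 4\right)^{2} = -69 - \left(-5\right)^{2} = -69 - 25 = -94$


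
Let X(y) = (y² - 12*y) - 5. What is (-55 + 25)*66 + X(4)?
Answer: -2017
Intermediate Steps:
X(y) = -5 + y² - 12*y
(-55 + 25)*66 + X(4) = (-55 + 25)*66 + (-5 + 4² - 12*4) = -30*66 + (-5 + 16 - 48) = -1980 - 37 = -2017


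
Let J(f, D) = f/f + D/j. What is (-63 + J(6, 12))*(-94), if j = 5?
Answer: 28012/5 ≈ 5602.4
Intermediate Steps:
J(f, D) = 1 + D/5 (J(f, D) = f/f + D/5 = 1 + D*(⅕) = 1 + D/5)
(-63 + J(6, 12))*(-94) = (-63 + (1 + (⅕)*12))*(-94) = (-63 + (1 + 12/5))*(-94) = (-63 + 17/5)*(-94) = -298/5*(-94) = 28012/5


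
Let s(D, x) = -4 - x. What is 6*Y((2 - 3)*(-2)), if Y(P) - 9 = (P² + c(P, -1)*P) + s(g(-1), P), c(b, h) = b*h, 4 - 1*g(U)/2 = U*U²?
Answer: 18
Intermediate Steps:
g(U) = 8 - 2*U³ (g(U) = 8 - 2*U*U² = 8 - 2*U³)
Y(P) = 5 - P (Y(P) = 9 + ((P² + (P*(-1))*P) + (-4 - P)) = 9 + ((P² + (-P)*P) + (-4 - P)) = 9 + ((P² - P²) + (-4 - P)) = 9 + (0 + (-4 - P)) = 9 + (-4 - P) = 5 - P)
6*Y((2 - 3)*(-2)) = 6*(5 - (2 - 3)*(-2)) = 6*(5 - (-1)*(-2)) = 6*(5 - 1*2) = 6*(5 - 2) = 6*3 = 18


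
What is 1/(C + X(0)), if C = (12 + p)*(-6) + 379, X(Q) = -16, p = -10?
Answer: 1/351 ≈ 0.0028490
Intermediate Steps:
C = 367 (C = (12 - 10)*(-6) + 379 = 2*(-6) + 379 = -12 + 379 = 367)
1/(C + X(0)) = 1/(367 - 16) = 1/351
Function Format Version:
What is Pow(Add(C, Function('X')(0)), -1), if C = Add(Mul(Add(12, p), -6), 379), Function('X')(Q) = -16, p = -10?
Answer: Rational(1, 351) ≈ 0.0028490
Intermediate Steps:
C = 367 (C = Add(Mul(Add(12, -10), -6), 379) = Add(Mul(2, -6), 379) = Add(-12, 379) = 367)
Pow(Add(C, Function('X')(0)), -1) = Pow(Add(367, -16), -1) = Pow(351, -1) = Rational(1, 351)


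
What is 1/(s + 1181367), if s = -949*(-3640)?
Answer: 1/4635727 ≈ 2.1572e-7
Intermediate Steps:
s = 3454360
1/(s + 1181367) = 1/(3454360 + 1181367) = 1/4635727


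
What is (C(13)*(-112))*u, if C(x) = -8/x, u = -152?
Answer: -136192/13 ≈ -10476.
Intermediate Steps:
(C(13)*(-112))*u = (-8/13*(-112))*(-152) = (-8*1/13*(-112))*(-152) = -8/13*(-112)*(-152) = (896/13)*(-152) = -136192/13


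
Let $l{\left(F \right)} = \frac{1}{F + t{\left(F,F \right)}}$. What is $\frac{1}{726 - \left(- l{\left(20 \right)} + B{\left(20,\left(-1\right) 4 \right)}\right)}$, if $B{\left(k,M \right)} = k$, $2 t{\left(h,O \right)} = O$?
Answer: $\frac{30}{21181} \approx 0.0014164$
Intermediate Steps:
$t{\left(h,O \right)} = \frac{O}{2}$
$l{\left(F \right)} = \frac{2}{3 F}$ ($l{\left(F \right)} = \frac{1}{F + \frac{F}{2}} = \frac{1}{\frac{3}{2} F} = \frac{2}{3 F}$)
$\frac{1}{726 - \left(- l{\left(20 \right)} + B{\left(20,\left(-1\right) 4 \right)}\right)} = \frac{1}{726 + \left(\frac{2}{3 \cdot 20} - 20\right)} = \frac{1}{726 + \left(\frac{2}{3} \cdot \frac{1}{20} - 20\right)} = \frac{1}{726 + \left(\frac{1}{30} - 20\right)} = \frac{1}{726 - \frac{599}{30}} = \frac{1}{\frac{21181}{30}} = \frac{30}{21181}$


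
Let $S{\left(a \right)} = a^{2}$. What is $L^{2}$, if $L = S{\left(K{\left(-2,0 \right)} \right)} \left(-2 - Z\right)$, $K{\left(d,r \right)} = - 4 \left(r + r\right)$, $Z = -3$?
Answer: $0$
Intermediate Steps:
$K{\left(d,r \right)} = - 8 r$ ($K{\left(d,r \right)} = - 4 \cdot 2 r = - 8 r$)
$L = 0$ ($L = \left(\left(-8\right) 0\right)^{2} \left(-2 - -3\right) = 0^{2} \left(-2 + 3\right) = 0 \cdot 1 = 0$)
$L^{2} = 0^{2} = 0$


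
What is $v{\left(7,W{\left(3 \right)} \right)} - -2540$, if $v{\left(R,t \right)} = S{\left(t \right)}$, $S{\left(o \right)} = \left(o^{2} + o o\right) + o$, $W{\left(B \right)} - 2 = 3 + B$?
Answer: $2676$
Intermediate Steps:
$W{\left(B \right)} = 5 + B$ ($W{\left(B \right)} = 2 + \left(3 + B\right) = 5 + B$)
$S{\left(o \right)} = o + 2 o^{2}$ ($S{\left(o \right)} = \left(o^{2} + o^{2}\right) + o = 2 o^{2} + o = o + 2 o^{2}$)
$v{\left(R,t \right)} = t \left(1 + 2 t\right)$
$v{\left(7,W{\left(3 \right)} \right)} - -2540 = \left(5 + 3\right) \left(1 + 2 \left(5 + 3\right)\right) - -2540 = 8 \left(1 + 2 \cdot 8\right) + 2540 = 8 \left(1 + 16\right) + 2540 = 8 \cdot 17 + 2540 = 136 + 2540 = 2676$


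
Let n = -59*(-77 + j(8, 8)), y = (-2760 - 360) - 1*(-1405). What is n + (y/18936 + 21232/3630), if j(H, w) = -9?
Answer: 58195135337/11456280 ≈ 5079.8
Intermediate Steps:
y = -1715 (y = -3120 + 1405 = -1715)
n = 5074 (n = -59*(-77 - 9) = -59*(-86) = 5074)
n + (y/18936 + 21232/3630) = 5074 + (-1715/18936 + 21232/3630) = 5074 + (-1715*1/18936 + 21232*(1/3630)) = 5074 + (-1715/18936 + 10616/1815) = 5074 + 65970617/11456280 = 58195135337/11456280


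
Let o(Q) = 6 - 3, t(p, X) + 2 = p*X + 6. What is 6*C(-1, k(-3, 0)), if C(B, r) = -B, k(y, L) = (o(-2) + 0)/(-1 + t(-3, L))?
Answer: 6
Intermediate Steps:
t(p, X) = 4 + X*p (t(p, X) = -2 + (p*X + 6) = -2 + (X*p + 6) = -2 + (6 + X*p) = 4 + X*p)
o(Q) = 3
k(y, L) = 3/(3 - 3*L) (k(y, L) = (3 + 0)/(-1 + (4 + L*(-3))) = 3/(-1 + (4 - 3*L)) = 3/(3 - 3*L))
6*C(-1, k(-3, 0)) = 6*(-1*(-1)) = 6*1 = 6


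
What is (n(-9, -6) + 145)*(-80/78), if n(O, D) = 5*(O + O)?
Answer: -2200/39 ≈ -56.410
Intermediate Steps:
n(O, D) = 10*O (n(O, D) = 5*(2*O) = 10*O)
(n(-9, -6) + 145)*(-80/78) = (10*(-9) + 145)*(-80/78) = (-90 + 145)*(-80*1/78) = 55*(-40/39) = -2200/39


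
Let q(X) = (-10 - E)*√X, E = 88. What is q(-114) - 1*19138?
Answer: -19138 - 98*I*√114 ≈ -19138.0 - 1046.4*I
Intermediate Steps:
q(X) = -98*√X (q(X) = (-10 - 1*88)*√X = (-10 - 88)*√X = -98*√X)
q(-114) - 1*19138 = -98*I*√114 - 1*19138 = -98*I*√114 - 19138 = -19138 - 98*I*√114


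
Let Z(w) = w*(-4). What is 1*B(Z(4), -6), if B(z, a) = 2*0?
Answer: 0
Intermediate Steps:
Z(w) = -4*w
B(z, a) = 0
1*B(Z(4), -6) = 1*0 = 0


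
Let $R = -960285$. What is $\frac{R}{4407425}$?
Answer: $- \frac{192057}{881485} \approx -0.21788$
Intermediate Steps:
$\frac{R}{4407425} = - \frac{960285}{4407425} = \left(-960285\right) \frac{1}{4407425} = - \frac{192057}{881485}$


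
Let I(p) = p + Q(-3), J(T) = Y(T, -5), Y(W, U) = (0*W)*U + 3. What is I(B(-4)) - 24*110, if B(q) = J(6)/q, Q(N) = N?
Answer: -10575/4 ≈ -2643.8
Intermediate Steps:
Y(W, U) = 3 (Y(W, U) = 0*U + 3 = 0 + 3 = 3)
J(T) = 3
B(q) = 3/q
I(p) = -3 + p (I(p) = p - 3 = -3 + p)
I(B(-4)) - 24*110 = (-3 + 3/(-4)) - 24*110 = (-3 + 3*(-1/4)) - 2640 = (-3 - 3/4) - 2640 = -15/4 - 2640 = -10575/4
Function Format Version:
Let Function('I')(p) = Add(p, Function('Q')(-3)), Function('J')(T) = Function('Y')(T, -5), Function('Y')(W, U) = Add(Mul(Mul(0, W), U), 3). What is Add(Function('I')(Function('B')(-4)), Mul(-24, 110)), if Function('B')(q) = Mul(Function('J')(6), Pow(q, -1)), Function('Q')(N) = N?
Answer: Rational(-10575, 4) ≈ -2643.8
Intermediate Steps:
Function('Y')(W, U) = 3 (Function('Y')(W, U) = Add(Mul(0, U), 3) = Add(0, 3) = 3)
Function('J')(T) = 3
Function('B')(q) = Mul(3, Pow(q, -1))
Function('I')(p) = Add(-3, p) (Function('I')(p) = Add(p, -3) = Add(-3, p))
Add(Function('I')(Function('B')(-4)), Mul(-24, 110)) = Add(Add(-3, Mul(3, Pow(-4, -1))), Mul(-24, 110)) = Add(Add(-3, Mul(3, Rational(-1, 4))), -2640) = Add(Add(-3, Rational(-3, 4)), -2640) = Add(Rational(-15, 4), -2640) = Rational(-10575, 4)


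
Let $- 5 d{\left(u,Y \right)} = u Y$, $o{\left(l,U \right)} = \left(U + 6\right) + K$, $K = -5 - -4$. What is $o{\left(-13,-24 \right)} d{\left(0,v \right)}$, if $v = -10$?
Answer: $0$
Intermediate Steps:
$K = -1$ ($K = -5 + 4 = -1$)
$o{\left(l,U \right)} = 5 + U$ ($o{\left(l,U \right)} = \left(U + 6\right) - 1 = \left(6 + U\right) - 1 = 5 + U$)
$d{\left(u,Y \right)} = - \frac{Y u}{5}$ ($d{\left(u,Y \right)} = - \frac{u Y}{5} = - \frac{Y u}{5}$)
$o{\left(-13,-24 \right)} d{\left(0,v \right)} = \left(5 - 24\right) \left(\left(- \frac{1}{5}\right) \left(-10\right) 0\right) = \left(-19\right) 0 = 0$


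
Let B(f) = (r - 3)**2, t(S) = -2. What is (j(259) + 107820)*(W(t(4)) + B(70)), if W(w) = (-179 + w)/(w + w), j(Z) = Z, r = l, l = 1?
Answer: 21291563/4 ≈ 5.3229e+6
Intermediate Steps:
r = 1
B(f) = 4 (B(f) = (1 - 3)**2 = (-2)**2 = 4)
W(w) = (-179 + w)/(2*w) (W(w) = (-179 + w)/((2*w)) = (-179 + w)*(1/(2*w)) = (-179 + w)/(2*w))
(j(259) + 107820)*(W(t(4)) + B(70)) = (259 + 107820)*((1/2)*(-179 - 2)/(-2) + 4) = 108079*((1/2)*(-1/2)*(-181) + 4) = 108079*(181/4 + 4) = 108079*(197/4) = 21291563/4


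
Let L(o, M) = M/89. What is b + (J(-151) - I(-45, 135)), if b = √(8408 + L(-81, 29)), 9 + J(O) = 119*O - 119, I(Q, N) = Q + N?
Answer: -18187 + 3*√7400261/89 ≈ -18095.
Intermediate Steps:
I(Q, N) = N + Q
L(o, M) = M/89 (L(o, M) = M*(1/89) = M/89)
J(O) = -128 + 119*O (J(O) = -9 + (119*O - 119) = -9 + (-119 + 119*O) = -128 + 119*O)
b = 3*√7400261/89 (b = √(8408 + (1/89)*29) = √(8408 + 29/89) = √(748341/89) = 3*√7400261/89 ≈ 91.697)
b + (J(-151) - I(-45, 135)) = 3*√7400261/89 + ((-128 + 119*(-151)) - (135 - 45)) = 3*√7400261/89 + ((-128 - 17969) - 1*90) = 3*√7400261/89 + (-18097 - 90) = 3*√7400261/89 - 18187 = -18187 + 3*√7400261/89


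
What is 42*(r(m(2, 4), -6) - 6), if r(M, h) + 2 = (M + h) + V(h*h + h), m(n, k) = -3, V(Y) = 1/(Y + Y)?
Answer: -7133/10 ≈ -713.30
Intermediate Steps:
V(Y) = 1/(2*Y)
r(M, h) = -2 + M + h + 1/(2*(h + h²)) (r(M, h) = -2 + ((M + h) + 1/(2*(h*h + h))) = -2 + ((M + h) + 1/(2*(h² + h))) = -2 + ((M + h) + 1/(2*(h + h²))) = -2 + (M + h + 1/(2*(h + h²))) = -2 + M + h + 1/(2*(h + h²)))
42*(r(m(2, 4), -6) - 6) = 42*((½ - 6*(1 - 6)*(-2 - 3 - 6))/((-6)*(1 - 6)) - 6) = 42*(-⅙*(½ - 6*(-5)*(-11))/(-5) - 6) = 42*(-⅙*(-⅕)*(½ - 330) - 6) = 42*(-⅙*(-⅕)*(-659/2) - 6) = 42*(-659/60 - 6) = 42*(-1019/60) = -7133/10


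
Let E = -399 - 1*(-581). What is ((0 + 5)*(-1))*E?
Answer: -910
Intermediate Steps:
E = 182 (E = -399 + 581 = 182)
((0 + 5)*(-1))*E = ((0 + 5)*(-1))*182 = (5*(-1))*182 = -5*182 = -910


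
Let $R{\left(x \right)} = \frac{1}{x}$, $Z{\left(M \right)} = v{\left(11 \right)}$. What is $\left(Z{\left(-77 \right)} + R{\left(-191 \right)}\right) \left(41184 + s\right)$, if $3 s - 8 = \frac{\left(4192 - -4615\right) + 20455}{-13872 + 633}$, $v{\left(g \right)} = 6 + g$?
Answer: $\frac{589971889132}{842883} \approx 6.9995 \cdot 10^{5}$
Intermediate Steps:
$Z{\left(M \right)} = 17$ ($Z{\left(M \right)} = 6 + 11 = 17$)
$s = \frac{25550}{13239}$ ($s = \frac{8}{3} + \frac{\left(\left(4192 - -4615\right) + 20455\right) \frac{1}{-13872 + 633}}{3} = \frac{8}{3} + \frac{\left(\left(4192 + 4615\right) + 20455\right) \frac{1}{-13239}}{3} = \frac{8}{3} + \frac{\left(8807 + 20455\right) \left(- \frac{1}{13239}\right)}{3} = \frac{8}{3} + \frac{29262 \left(- \frac{1}{13239}\right)}{3} = \frac{8}{3} + \frac{1}{3} \left(- \frac{9754}{4413}\right) = \frac{8}{3} - \frac{9754}{13239} = \frac{25550}{13239} \approx 1.9299$)
$\left(Z{\left(-77 \right)} + R{\left(-191 \right)}\right) \left(41184 + s\right) = \left(17 + \frac{1}{-191}\right) \left(41184 + \frac{25550}{13239}\right) = \left(17 - \frac{1}{191}\right) \frac{545260526}{13239} = \frac{3246}{191} \cdot \frac{545260526}{13239} = \frac{589971889132}{842883}$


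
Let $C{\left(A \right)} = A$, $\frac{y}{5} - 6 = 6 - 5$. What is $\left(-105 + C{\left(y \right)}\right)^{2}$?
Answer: $4900$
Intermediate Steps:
$y = 35$ ($y = 30 + 5 \left(6 - 5\right) = 30 + 5 \cdot 1 = 30 + 5 = 35$)
$\left(-105 + C{\left(y \right)}\right)^{2} = \left(-105 + 35\right)^{2} = \left(-70\right)^{2} = 4900$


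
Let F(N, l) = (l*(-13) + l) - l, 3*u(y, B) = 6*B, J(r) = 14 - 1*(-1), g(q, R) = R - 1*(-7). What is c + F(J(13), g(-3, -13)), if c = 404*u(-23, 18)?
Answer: 14622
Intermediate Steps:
g(q, R) = 7 + R (g(q, R) = R + 7 = 7 + R)
J(r) = 15 (J(r) = 14 + 1 = 15)
u(y, B) = 2*B (u(y, B) = (6*B)/3 = 2*B)
c = 14544 (c = 404*(2*18) = 404*36 = 14544)
F(N, l) = -13*l (F(N, l) = (-13*l + l) - l = -12*l - l = -13*l)
c + F(J(13), g(-3, -13)) = 14544 - 13*(7 - 13) = 14544 - 13*(-6) = 14544 + 78 = 14622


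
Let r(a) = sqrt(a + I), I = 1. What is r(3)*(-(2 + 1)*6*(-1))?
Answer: 36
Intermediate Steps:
r(a) = sqrt(1 + a) (r(a) = sqrt(a + 1) = sqrt(1 + a))
r(3)*(-(2 + 1)*6*(-1)) = sqrt(1 + 3)*(-(2 + 1)*6*(-1)) = sqrt(4)*(-3*(-6)) = 2*(-1*(-18)) = 2*18 = 36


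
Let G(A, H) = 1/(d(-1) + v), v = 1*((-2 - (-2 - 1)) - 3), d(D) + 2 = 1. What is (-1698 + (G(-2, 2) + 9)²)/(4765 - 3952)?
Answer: -14606/7317 ≈ -1.9962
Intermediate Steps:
d(D) = -1 (d(D) = -2 + 1 = -1)
v = -2 (v = 1*((-2 - 1*(-3)) - 3) = 1*((-2 + 3) - 3) = 1*(1 - 3) = 1*(-2) = -2)
G(A, H) = -⅓ (G(A, H) = 1/(-1 - 2) = 1/(-3) = -⅓)
(-1698 + (G(-2, 2) + 9)²)/(4765 - 3952) = (-1698 + (-⅓ + 9)²)/(4765 - 3952) = (-1698 + (26/3)²)/813 = (-1698 + 676/9)*(1/813) = -14606/9*1/813 = -14606/7317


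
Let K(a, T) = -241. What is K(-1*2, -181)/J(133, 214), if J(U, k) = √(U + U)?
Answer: -241*√266/266 ≈ -14.777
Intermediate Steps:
J(U, k) = √2*√U (J(U, k) = √(2*U) = √2*√U)
K(-1*2, -181)/J(133, 214) = -241*√266/266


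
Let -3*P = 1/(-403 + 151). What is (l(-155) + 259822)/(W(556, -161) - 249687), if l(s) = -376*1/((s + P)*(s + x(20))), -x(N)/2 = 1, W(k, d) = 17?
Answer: -477997181141/459320470601 ≈ -1.0407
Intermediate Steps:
P = 1/756 (P = -1/(3*(-403 + 151)) = -⅓/(-252) = -⅓*(-1/252) = 1/756 ≈ 0.0013228)
x(N) = -2 (x(N) = -2*1 = -2)
l(s) = -376/((-2 + s)*(1/756 + s)) (l(s) = -376*1/((s - 2)*(s + 1/756)) = -376*1/((-2 + s)*(1/756 + s)) = -376/((-2 + s)*(1/756 + s)))
(l(-155) + 259822)/(W(556, -161) - 249687) = (284256/(2 - 756*(-155)² + 1511*(-155)) + 259822)/(17 - 249687) = (284256/(2 - 756*24025 - 234205) + 259822)/(-249670) = (284256/(2 - 18162900 - 234205) + 259822)*(-1/249670) = (284256/(-18397103) + 259822)*(-1/249670) = (284256*(-1/18397103) + 259822)*(-1/249670) = (-284256/18397103 + 259822)*(-1/249670) = (4779971811410/18397103)*(-1/249670) = -477997181141/459320470601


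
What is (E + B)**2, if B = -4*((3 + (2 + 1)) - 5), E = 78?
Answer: 5476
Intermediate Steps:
B = -4 (B = -4*((3 + 3) - 5) = -4*(6 - 5) = -4*1 = -4)
(E + B)**2 = (78 - 4)**2 = 74**2 = 5476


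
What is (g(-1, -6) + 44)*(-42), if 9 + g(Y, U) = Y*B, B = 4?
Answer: -1302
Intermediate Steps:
g(Y, U) = -9 + 4*Y (g(Y, U) = -9 + Y*4 = -9 + 4*Y)
(g(-1, -6) + 44)*(-42) = ((-9 + 4*(-1)) + 44)*(-42) = ((-9 - 4) + 44)*(-42) = (-13 + 44)*(-42) = 31*(-42) = -1302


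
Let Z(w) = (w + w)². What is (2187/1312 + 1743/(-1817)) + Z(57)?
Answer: 30982903347/2383904 ≈ 12997.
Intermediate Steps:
Z(w) = 4*w² (Z(w) = (2*w)² = 4*w²)
(2187/1312 + 1743/(-1817)) + Z(57) = (2187/1312 + 1743/(-1817)) + 4*57² = (2187*(1/1312) + 1743*(-1/1817)) + 4*3249 = (2187/1312 - 1743/1817) + 12996 = 1686963/2383904 + 12996 = 30982903347/2383904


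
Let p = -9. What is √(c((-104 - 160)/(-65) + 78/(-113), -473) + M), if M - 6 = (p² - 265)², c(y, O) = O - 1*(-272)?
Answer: √33661 ≈ 183.47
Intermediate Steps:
c(y, O) = 272 + O (c(y, O) = O + 272 = 272 + O)
M = 33862 (M = 6 + ((-9)² - 265)² = 6 + (81 - 265)² = 6 + (-184)² = 6 + 33856 = 33862)
√(c((-104 - 160)/(-65) + 78/(-113), -473) + M) = √((272 - 473) + 33862) = √(-201 + 33862) = √33661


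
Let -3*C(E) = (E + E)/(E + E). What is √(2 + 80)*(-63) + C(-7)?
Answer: -⅓ - 63*√82 ≈ -570.82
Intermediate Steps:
C(E) = -⅓ (C(E) = -(E + E)/(3*(E + E)) = -2*E/(3*(2*E)) = -2*E*1/(2*E)/3 = -⅓*1 = -⅓)
√(2 + 80)*(-63) + C(-7) = √(2 + 80)*(-63) - ⅓ = √82*(-63) - ⅓ = -63*√82 - ⅓ = -⅓ - 63*√82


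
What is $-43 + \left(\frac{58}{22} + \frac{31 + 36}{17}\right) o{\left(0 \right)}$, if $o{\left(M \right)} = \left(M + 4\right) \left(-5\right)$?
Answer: $- \frac{32641}{187} \approx -174.55$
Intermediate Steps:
$o{\left(M \right)} = -20 - 5 M$ ($o{\left(M \right)} = \left(4 + M\right) \left(-5\right) = -20 - 5 M$)
$-43 + \left(\frac{58}{22} + \frac{31 + 36}{17}\right) o{\left(0 \right)} = -43 + \left(\frac{58}{22} + \frac{31 + 36}{17}\right) \left(-20 - 0\right) = -43 + \left(58 \cdot \frac{1}{22} + 67 \cdot \frac{1}{17}\right) \left(-20 + 0\right) = -43 + \left(\frac{29}{11} + \frac{67}{17}\right) \left(-20\right) = -43 + \frac{1230}{187} \left(-20\right) = -43 - \frac{24600}{187} = - \frac{32641}{187}$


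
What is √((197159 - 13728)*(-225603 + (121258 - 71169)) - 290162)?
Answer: 2*I*√8048749674 ≈ 1.7943e+5*I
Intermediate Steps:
√((197159 - 13728)*(-225603 + (121258 - 71169)) - 290162) = √(183431*(-225603 + 50089) - 290162) = √(183431*(-175514) - 290162) = √(-32194708534 - 290162) = √(-32194998696) = 2*I*√8048749674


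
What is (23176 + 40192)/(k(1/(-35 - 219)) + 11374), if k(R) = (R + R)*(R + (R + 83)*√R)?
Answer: 63499537547033229856/11397609866775543669 + 14364065981488*I*√254/11397609866775543669 ≈ 5.5713 + 2.0085e-5*I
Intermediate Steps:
k(R) = 2*R*(R + √R*(83 + R)) (k(R) = (2*R)*(R + (83 + R)*√R) = (2*R)*(R + √R*(83 + R)) = 2*R*(R + √R*(83 + R)))
(23176 + 40192)/(k(1/(-35 - 219)) + 11374) = (23176 + 40192)/((2*(1/(-35 - 219))² + 2*(1/(-35 - 219))^(5/2) + 166*(1/(-35 - 219))^(3/2)) + 11374) = 63368/((2*(1/(-254))² + 2*(1/(-254))^(5/2) + 166*(1/(-254))^(3/2)) + 11374) = 63368/((2*(-1/254)² + 2*(-1/254)^(5/2) + 166*(-1/254)^(3/2)) + 11374) = 63368/((2*(1/64516) + 2*(I*√254/16387064) + 166*(-I*√254/64516)) + 11374) = 63368/((1/32258 + I*√254/8193532 - 83*I*√254/32258) + 11374) = 63368/((1/32258 - 21081*I*√254/8193532) + 11374) = 63368/(366902493/32258 - 21081*I*√254/8193532)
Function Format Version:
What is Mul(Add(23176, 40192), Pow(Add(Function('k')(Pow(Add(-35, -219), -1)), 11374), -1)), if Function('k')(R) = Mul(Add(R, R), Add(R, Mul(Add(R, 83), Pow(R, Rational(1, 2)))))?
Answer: Add(Rational(63499537547033229856, 11397609866775543669), Mul(Rational(14364065981488, 11397609866775543669), I, Pow(254, Rational(1, 2)))) ≈ Add(5.5713, Mul(2.0085e-5, I))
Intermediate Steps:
Function('k')(R) = Mul(2, R, Add(R, Mul(Pow(R, Rational(1, 2)), Add(83, R)))) (Function('k')(R) = Mul(Mul(2, R), Add(R, Mul(Add(83, R), Pow(R, Rational(1, 2))))) = Mul(Mul(2, R), Add(R, Mul(Pow(R, Rational(1, 2)), Add(83, R)))) = Mul(2, R, Add(R, Mul(Pow(R, Rational(1, 2)), Add(83, R)))))
Mul(Add(23176, 40192), Pow(Add(Function('k')(Pow(Add(-35, -219), -1)), 11374), -1)) = Mul(Add(23176, 40192), Pow(Add(Add(Mul(2, Pow(Pow(Add(-35, -219), -1), 2)), Mul(2, Pow(Pow(Add(-35, -219), -1), Rational(5, 2))), Mul(166, Pow(Pow(Add(-35, -219), -1), Rational(3, 2)))), 11374), -1)) = Mul(63368, Pow(Add(Add(Mul(2, Pow(Pow(-254, -1), 2)), Mul(2, Pow(Pow(-254, -1), Rational(5, 2))), Mul(166, Pow(Pow(-254, -1), Rational(3, 2)))), 11374), -1)) = Mul(63368, Pow(Add(Add(Mul(2, Pow(Rational(-1, 254), 2)), Mul(2, Pow(Rational(-1, 254), Rational(5, 2))), Mul(166, Pow(Rational(-1, 254), Rational(3, 2)))), 11374), -1)) = Mul(63368, Pow(Add(Add(Mul(2, Rational(1, 64516)), Mul(2, Mul(Rational(1, 16387064), I, Pow(254, Rational(1, 2)))), Mul(166, Mul(Rational(-1, 64516), I, Pow(254, Rational(1, 2))))), 11374), -1)) = Mul(63368, Pow(Add(Add(Rational(1, 32258), Mul(Rational(1, 8193532), I, Pow(254, Rational(1, 2))), Mul(Rational(-83, 32258), I, Pow(254, Rational(1, 2)))), 11374), -1)) = Mul(63368, Pow(Add(Add(Rational(1, 32258), Mul(Rational(-21081, 8193532), I, Pow(254, Rational(1, 2)))), 11374), -1)) = Mul(63368, Pow(Add(Rational(366902493, 32258), Mul(Rational(-21081, 8193532), I, Pow(254, Rational(1, 2)))), -1))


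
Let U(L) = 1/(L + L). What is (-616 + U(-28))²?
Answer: 1190043009/3136 ≈ 3.7948e+5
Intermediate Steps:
U(L) = 1/(2*L)
(-616 + U(-28))² = (-616 + (½)/(-28))² = (-616 + (½)*(-1/28))² = (-616 - 1/56)² = (-34497/56)² = 1190043009/3136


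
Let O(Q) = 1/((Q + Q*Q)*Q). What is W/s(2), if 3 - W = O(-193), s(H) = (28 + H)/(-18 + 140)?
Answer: 261756185/21455424 ≈ 12.200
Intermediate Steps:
s(H) = 14/61 + H/122 (s(H) = (28 + H)/122 = (28 + H)*(1/122) = 14/61 + H/122)
O(Q) = 1/(Q*(Q + Q**2)) (O(Q) = 1/((Q + Q**2)*Q) = 1/(Q*(Q + Q**2)))
W = 21455425/7151808 (W = 3 - 1/((-193)**2*(1 - 193)) = 3 - 1/(37249*(-192)) = 3 - (-1)/(37249*192) = 3 - 1*(-1/7151808) = 3 + 1/7151808 = 21455425/7151808 ≈ 3.0000)
W/s(2) = 21455425/(7151808*(14/61 + (1/122)*2)) = 21455425/(7151808*(14/61 + 1/61)) = 21455425/(7151808*(15/61)) = (21455425/7151808)*(61/15) = 261756185/21455424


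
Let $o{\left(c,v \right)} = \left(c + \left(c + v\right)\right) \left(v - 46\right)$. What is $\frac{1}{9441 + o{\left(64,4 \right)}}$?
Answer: $\frac{1}{3897} \approx 0.00025661$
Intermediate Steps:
$o{\left(c,v \right)} = \left(-46 + v\right) \left(v + 2 c\right)$ ($o{\left(c,v \right)} = \left(v + 2 c\right) \left(-46 + v\right) = \left(-46 + v\right) \left(v + 2 c\right)$)
$\frac{1}{9441 + o{\left(64,4 \right)}} = \frac{1}{9441 + \left(4^{2} - 5888 - 184 + 2 \cdot 64 \cdot 4\right)} = \frac{1}{9441 + \left(16 - 5888 - 184 + 512\right)} = \frac{1}{9441 - 5544} = \frac{1}{3897}$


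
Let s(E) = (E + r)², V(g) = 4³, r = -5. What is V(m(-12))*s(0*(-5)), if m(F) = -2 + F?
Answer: 1600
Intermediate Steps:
V(g) = 64
s(E) = (-5 + E)² (s(E) = (E - 5)² = (-5 + E)²)
V(m(-12))*s(0*(-5)) = 64*(-5 + 0*(-5))² = 64*(-5 + 0)² = 64*(-5)² = 64*25 = 1600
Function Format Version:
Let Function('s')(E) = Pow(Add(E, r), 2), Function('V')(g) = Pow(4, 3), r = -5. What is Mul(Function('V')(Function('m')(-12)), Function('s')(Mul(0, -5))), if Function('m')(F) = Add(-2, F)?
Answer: 1600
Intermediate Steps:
Function('V')(g) = 64
Function('s')(E) = Pow(Add(-5, E), 2) (Function('s')(E) = Pow(Add(E, -5), 2) = Pow(Add(-5, E), 2))
Mul(Function('V')(Function('m')(-12)), Function('s')(Mul(0, -5))) = Mul(64, Pow(Add(-5, Mul(0, -5)), 2)) = Mul(64, Pow(Add(-5, 0), 2)) = Mul(64, Pow(-5, 2)) = Mul(64, 25) = 1600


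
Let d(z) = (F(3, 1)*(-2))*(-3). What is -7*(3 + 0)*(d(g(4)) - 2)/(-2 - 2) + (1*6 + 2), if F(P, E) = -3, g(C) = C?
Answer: -97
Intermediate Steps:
d(z) = -18 (d(z) = -3*(-2)*(-3) = 6*(-3) = -18)
-7*(3 + 0)*(d(g(4)) - 2)/(-2 - 2) + (1*6 + 2) = -7*(3 + 0)*(-18 - 2)/(-2 - 2) + (1*6 + 2) = -21*(-20/(-4)) + (6 + 2) = -21*(-20*(-¼)) + 8 = -21*5 + 8 = -7*15 + 8 = -105 + 8 = -97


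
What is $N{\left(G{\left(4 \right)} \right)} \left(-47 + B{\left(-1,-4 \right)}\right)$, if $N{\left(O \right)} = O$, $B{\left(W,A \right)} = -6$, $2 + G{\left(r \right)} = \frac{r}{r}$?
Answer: $53$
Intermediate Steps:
$G{\left(r \right)} = -1$ ($G{\left(r \right)} = -2 + \frac{r}{r} = -2 + 1 = -1$)
$N{\left(G{\left(4 \right)} \right)} \left(-47 + B{\left(-1,-4 \right)}\right) = - (-47 - 6) = \left(-1\right) \left(-53\right) = 53$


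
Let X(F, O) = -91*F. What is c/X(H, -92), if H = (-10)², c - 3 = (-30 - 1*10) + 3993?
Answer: -989/2275 ≈ -0.43473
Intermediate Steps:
c = 3956 (c = 3 + ((-30 - 1*10) + 3993) = 3 + ((-30 - 10) + 3993) = 3 + (-40 + 3993) = 3 + 3953 = 3956)
H = 100
c/X(H, -92) = 3956/((-91*100)) = 3956/(-9100) = 3956*(-1/9100) = -989/2275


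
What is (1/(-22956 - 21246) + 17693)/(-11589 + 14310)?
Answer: 782065985/120273642 ≈ 6.5024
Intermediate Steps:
(1/(-22956 - 21246) + 17693)/(-11589 + 14310) = (1/(-44202) + 17693)/2721 = (-1/44202 + 17693)*(1/2721) = (782065985/44202)*(1/2721) = 782065985/120273642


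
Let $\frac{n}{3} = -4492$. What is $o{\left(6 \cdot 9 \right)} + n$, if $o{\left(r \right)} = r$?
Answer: $-13422$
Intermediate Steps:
$n = -13476$ ($n = 3 \left(-4492\right) = -13476$)
$o{\left(6 \cdot 9 \right)} + n = 6 \cdot 9 - 13476 = 54 - 13476 = -13422$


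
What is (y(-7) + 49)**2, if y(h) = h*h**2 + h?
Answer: 90601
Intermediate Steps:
y(h) = h + h**3 (y(h) = h**3 + h = h + h**3)
(y(-7) + 49)**2 = ((-7 + (-7)**3) + 49)**2 = ((-7 - 343) + 49)**2 = (-350 + 49)**2 = (-301)**2 = 90601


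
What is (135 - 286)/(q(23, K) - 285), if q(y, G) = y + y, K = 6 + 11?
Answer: 151/239 ≈ 0.63180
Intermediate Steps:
K = 17
q(y, G) = 2*y
(135 - 286)/(q(23, K) - 285) = (135 - 286)/(2*23 - 285) = -151/(46 - 285) = -151/(-239) = -151*(-1/239) = 151/239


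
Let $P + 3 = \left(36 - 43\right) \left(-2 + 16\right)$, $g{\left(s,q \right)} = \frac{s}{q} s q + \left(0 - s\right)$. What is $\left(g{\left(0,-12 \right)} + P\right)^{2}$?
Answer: $10201$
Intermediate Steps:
$g{\left(s,q \right)} = s^{2} - s$ ($g{\left(s,q \right)} = \frac{s^{2}}{q} q - s = s^{2} - s$)
$P = -101$ ($P = -3 + \left(36 - 43\right) \left(-2 + 16\right) = -3 - 98 = -101$)
$\left(g{\left(0,-12 \right)} + P\right)^{2} = \left(0 \left(-1 + 0\right) - 101\right)^{2} = \left(0 \left(-1\right) - 101\right)^{2} = \left(0 - 101\right)^{2} = \left(-101\right)^{2} = 10201$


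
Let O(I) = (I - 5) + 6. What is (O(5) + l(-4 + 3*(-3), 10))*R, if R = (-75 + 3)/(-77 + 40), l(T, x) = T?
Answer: -504/37 ≈ -13.622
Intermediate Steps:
R = 72/37 (R = -72/(-37) = -72*(-1/37) = 72/37 ≈ 1.9459)
O(I) = 1 + I (O(I) = (-5 + I) + 6 = 1 + I)
(O(5) + l(-4 + 3*(-3), 10))*R = ((1 + 5) + (-4 + 3*(-3)))*(72/37) = (6 + (-4 - 9))*(72/37) = (6 - 13)*(72/37) = -7*72/37 = -504/37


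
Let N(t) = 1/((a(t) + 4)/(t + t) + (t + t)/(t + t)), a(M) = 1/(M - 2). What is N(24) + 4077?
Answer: 4669221/1145 ≈ 4077.9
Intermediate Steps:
a(M) = 1/(-2 + M)
N(t) = 1/(1 + (4 + 1/(-2 + t))/(2*t)) (N(t) = 1/((1/(-2 + t) + 4)/(t + t) + (t + t)/(t + t)) = 1/((4 + 1/(-2 + t))/((2*t)) + (2*t)/((2*t))) = 1/((4 + 1/(-2 + t))*(1/(2*t)) + (2*t)*(1/(2*t))) = 1/((4 + 1/(-2 + t))/(2*t) + 1) = 1/(1 + (4 + 1/(-2 + t))/(2*t)))
N(24) + 4077 = 2*24*(-2 + 24)/(-7 + 2*24²) + 4077 = 2*24*22/(-7 + 2*576) + 4077 = 2*24*22/(-7 + 1152) + 4077 = 2*24*22/1145 + 4077 = 2*24*(1/1145)*22 + 4077 = 1056/1145 + 4077 = 4669221/1145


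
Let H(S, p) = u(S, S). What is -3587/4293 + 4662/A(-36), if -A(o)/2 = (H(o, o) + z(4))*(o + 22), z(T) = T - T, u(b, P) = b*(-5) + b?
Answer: 44057/137376 ≈ 0.32070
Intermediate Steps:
u(b, P) = -4*b (u(b, P) = -5*b + b = -4*b)
H(S, p) = -4*S
z(T) = 0
A(o) = 8*o*(22 + o) (A(o) = -2*(-4*o + 0)*(o + 22) = -2*(-4*o)*(22 + o) = -(-8)*o*(22 + o) = 8*o*(22 + o))
-3587/4293 + 4662/A(-36) = -3587/4293 + 4662/((8*(-36)*(22 - 36))) = -3587*1/4293 + 4662/((8*(-36)*(-14))) = -3587/4293 + 4662/4032 = -3587/4293 + 4662*(1/4032) = -3587/4293 + 37/32 = 44057/137376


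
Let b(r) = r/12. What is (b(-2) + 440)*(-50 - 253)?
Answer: -266539/2 ≈ -1.3327e+5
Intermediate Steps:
b(r) = r/12 (b(r) = r*(1/12) = r/12)
(b(-2) + 440)*(-50 - 253) = ((1/12)*(-2) + 440)*(-50 - 253) = (-⅙ + 440)*(-303) = (2639/6)*(-303) = -266539/2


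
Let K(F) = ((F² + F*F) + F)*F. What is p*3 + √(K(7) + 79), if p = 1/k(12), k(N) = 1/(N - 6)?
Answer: 18 + √814 ≈ 46.531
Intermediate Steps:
k(N) = 1/(-6 + N)
K(F) = F*(F + 2*F²) (K(F) = ((F² + F²) + F)*F = (2*F² + F)*F = (F + 2*F²)*F = F*(F + 2*F²))
p = 6 (p = 1/(1/(-6 + 12)) = 1/(1/6) = 1/(⅙) = 6)
p*3 + √(K(7) + 79) = 6*3 + √(7²*(1 + 2*7) + 79) = 18 + √(49*(1 + 14) + 79) = 18 + √(49*15 + 79) = 18 + √(735 + 79) = 18 + √814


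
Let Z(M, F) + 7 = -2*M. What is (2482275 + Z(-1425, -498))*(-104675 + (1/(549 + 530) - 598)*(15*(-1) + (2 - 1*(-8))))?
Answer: -272662474938160/1079 ≈ -2.5270e+11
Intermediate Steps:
Z(M, F) = -7 - 2*M
(2482275 + Z(-1425, -498))*(-104675 + (1/(549 + 530) - 598)*(15*(-1) + (2 - 1*(-8)))) = (2482275 + (-7 - 2*(-1425)))*(-104675 + (1/(549 + 530) - 598)*(15*(-1) + (2 - 1*(-8)))) = (2482275 + (-7 + 2850))*(-104675 + (1/1079 - 598)*(-15 + (2 + 8))) = (2482275 + 2843)*(-104675 + (1/1079 - 598)*(-15 + 10)) = 2485118*(-104675 - 645241/1079*(-5)) = 2485118*(-104675 + 3226205/1079) = 2485118*(-109718120/1079) = -272662474938160/1079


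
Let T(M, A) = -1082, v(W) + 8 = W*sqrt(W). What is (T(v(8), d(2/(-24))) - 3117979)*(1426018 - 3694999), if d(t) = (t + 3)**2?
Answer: 7077090146841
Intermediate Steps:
v(W) = -8 + W**(3/2) (v(W) = -8 + W*sqrt(W) = -8 + W**(3/2))
d(t) = (3 + t)**2
(T(v(8), d(2/(-24))) - 3117979)*(1426018 - 3694999) = (-1082 - 3117979)*(1426018 - 3694999) = -3119061*(-2268981) = 7077090146841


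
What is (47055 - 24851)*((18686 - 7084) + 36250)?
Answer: 1062505808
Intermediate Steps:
(47055 - 24851)*((18686 - 7084) + 36250) = 22204*(11602 + 36250) = 22204*47852 = 1062505808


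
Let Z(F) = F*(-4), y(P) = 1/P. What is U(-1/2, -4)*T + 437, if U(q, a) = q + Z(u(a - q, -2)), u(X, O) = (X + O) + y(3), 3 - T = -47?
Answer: 4336/3 ≈ 1445.3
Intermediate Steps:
T = 50 (T = 3 - 1*(-47) = 3 + 47 = 50)
u(X, O) = ⅓ + O + X (u(X, O) = (X + O) + 1/3 = (O + X) + ⅓ = ⅓ + O + X)
Z(F) = -4*F
U(q, a) = 20/3 - 4*a + 5*q (U(q, a) = q - 4*(⅓ - 2 + (a - q)) = q - 4*(-5/3 + a - q) = q + (20/3 - 4*a + 4*q) = 20/3 - 4*a + 5*q)
U(-1/2, -4)*T + 437 = (20/3 - 4*(-4) + 5*(-1/2))*50 + 437 = (20/3 + 16 + 5*(-1*½))*50 + 437 = (20/3 + 16 + 5*(-½))*50 + 437 = (20/3 + 16 - 5/2)*50 + 437 = (121/6)*50 + 437 = 3025/3 + 437 = 4336/3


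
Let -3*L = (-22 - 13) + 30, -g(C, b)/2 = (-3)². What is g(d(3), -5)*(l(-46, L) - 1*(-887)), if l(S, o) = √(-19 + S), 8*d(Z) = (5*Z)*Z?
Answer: -15966 - 18*I*√65 ≈ -15966.0 - 145.12*I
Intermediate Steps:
d(Z) = 5*Z²/8 (d(Z) = ((5*Z)*Z)/8 = (5*Z²)/8 = 5*Z²/8)
g(C, b) = -18 (g(C, b) = -2*(-3)² = -2*9 = -18)
L = 5/3 (L = -((-22 - 13) + 30)/3 = -(-35 + 30)/3 = -⅓*(-5) = 5/3 ≈ 1.6667)
g(d(3), -5)*(l(-46, L) - 1*(-887)) = -18*(√(-19 - 46) - 1*(-887)) = -18*(√(-65) + 887) = -18*(I*√65 + 887) = -18*(887 + I*√65) = -15966 - 18*I*√65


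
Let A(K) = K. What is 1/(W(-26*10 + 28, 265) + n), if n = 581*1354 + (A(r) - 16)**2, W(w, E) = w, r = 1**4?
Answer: 1/786667 ≈ 1.2712e-6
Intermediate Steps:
r = 1
n = 786899 (n = 581*1354 + (1 - 16)**2 = 786674 + (-15)**2 = 786674 + 225 = 786899)
1/(W(-26*10 + 28, 265) + n) = 1/((-26*10 + 28) + 786899) = 1/((-260 + 28) + 786899) = 1/(-232 + 786899) = 1/786667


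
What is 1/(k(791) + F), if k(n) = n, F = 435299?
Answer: 1/436090 ≈ 2.2931e-6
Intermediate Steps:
1/(k(791) + F) = 1/(791 + 435299) = 1/436090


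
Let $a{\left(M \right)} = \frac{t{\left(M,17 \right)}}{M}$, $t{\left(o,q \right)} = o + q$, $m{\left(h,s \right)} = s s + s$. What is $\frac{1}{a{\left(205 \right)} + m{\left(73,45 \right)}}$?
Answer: $\frac{205}{424572} \approx 0.00048284$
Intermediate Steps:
$m{\left(h,s \right)} = s + s^{2}$ ($m{\left(h,s \right)} = s^{2} + s = s + s^{2}$)
$a{\left(M \right)} = \frac{17 + M}{M}$ ($a{\left(M \right)} = \frac{M + 17}{M} = \frac{17 + M}{M}$)
$\frac{1}{a{\left(205 \right)} + m{\left(73,45 \right)}} = \frac{1}{\frac{17 + 205}{205} + 45 \left(1 + 45\right)} = \frac{1}{\frac{1}{205} \cdot 222 + 45 \cdot 46} = \frac{1}{\frac{222}{205} + 2070} = \frac{1}{\frac{424572}{205}} = \frac{205}{424572}$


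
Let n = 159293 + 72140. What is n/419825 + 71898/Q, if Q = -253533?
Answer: 193818537/724078175 ≈ 0.26768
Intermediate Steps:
n = 231433
n/419825 + 71898/Q = 231433/419825 + 71898/(-253533) = 231433*(1/419825) + 71898*(-1/253533) = 231433/419825 - 23966/84511 = 193818537/724078175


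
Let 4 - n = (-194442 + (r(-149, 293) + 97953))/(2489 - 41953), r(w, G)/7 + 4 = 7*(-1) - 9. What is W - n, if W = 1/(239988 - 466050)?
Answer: -6920568769/4460655384 ≈ -1.5515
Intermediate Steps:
r(w, G) = -140 (r(w, G) = -28 + 7*(7*(-1) - 9) = -28 + 7*(-7 - 9) = -28 + 7*(-16) = -28 - 112 = -140)
W = -1/226062 (W = 1/(-226062) = -1/226062 ≈ -4.4236e-6)
n = 61227/39464 (n = 4 - (-194442 + (-140 + 97953))/(2489 - 41953) = 4 - (-194442 + 97813)/(-39464) = 4 - (-96629)*(-1)/39464 = 4 - 1*96629/39464 = 4 - 96629/39464 = 61227/39464 ≈ 1.5515)
W - n = -1/226062 - 1*61227/39464 = -1/226062 - 61227/39464 = -6920568769/4460655384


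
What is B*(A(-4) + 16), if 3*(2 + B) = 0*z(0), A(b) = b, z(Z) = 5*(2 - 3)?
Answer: -24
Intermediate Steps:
z(Z) = -5 (z(Z) = 5*(-1) = -5)
B = -2 (B = -2 + (0*(-5))/3 = -2 + (1/3)*0 = -2 + 0 = -2)
B*(A(-4) + 16) = -2*(-4 + 16) = -2*12 = -24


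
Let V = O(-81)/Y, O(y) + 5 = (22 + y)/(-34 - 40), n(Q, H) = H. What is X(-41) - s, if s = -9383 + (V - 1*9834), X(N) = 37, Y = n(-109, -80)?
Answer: 113983369/5920 ≈ 19254.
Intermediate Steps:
O(y) = -196/37 - y/74 (O(y) = -5 + (22 + y)/(-34 - 40) = -5 + (22 + y)/(-74) = -5 + (22 + y)*(-1/74) = -5 + (-11/37 - y/74) = -196/37 - y/74)
Y = -80
V = 311/5920 (V = (-196/37 - 1/74*(-81))/(-80) = (-196/37 + 81/74)*(-1/80) = -311/74*(-1/80) = 311/5920 ≈ 0.052534)
s = -113764329/5920 (s = -9383 + (311/5920 - 1*9834) = -9383 + (311/5920 - 9834) = -9383 - 58216969/5920 = -113764329/5920 ≈ -19217.)
X(-41) - s = 37 - 1*(-113764329/5920) = 37 + 113764329/5920 = 113983369/5920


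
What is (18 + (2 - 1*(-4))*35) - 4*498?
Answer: -1764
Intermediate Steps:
(18 + (2 - 1*(-4))*35) - 4*498 = (18 + (2 + 4)*35) - 1*1992 = (18 + 6*35) - 1992 = (18 + 210) - 1992 = 228 - 1992 = -1764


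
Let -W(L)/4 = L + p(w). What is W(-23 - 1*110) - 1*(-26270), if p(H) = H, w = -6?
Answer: 26826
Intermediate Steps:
W(L) = 24 - 4*L (W(L) = -4*(L - 6) = -4*(-6 + L) = 24 - 4*L)
W(-23 - 1*110) - 1*(-26270) = (24 - 4*(-23 - 1*110)) - 1*(-26270) = (24 - 4*(-23 - 110)) + 26270 = (24 - 4*(-133)) + 26270 = (24 + 532) + 26270 = 556 + 26270 = 26826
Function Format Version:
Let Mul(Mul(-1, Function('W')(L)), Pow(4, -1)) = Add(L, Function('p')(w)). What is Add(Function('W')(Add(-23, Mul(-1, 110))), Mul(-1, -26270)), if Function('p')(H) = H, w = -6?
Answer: 26826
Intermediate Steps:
Function('W')(L) = Add(24, Mul(-4, L)) (Function('W')(L) = Mul(-4, Add(L, -6)) = Mul(-4, Add(-6, L)) = Add(24, Mul(-4, L)))
Add(Function('W')(Add(-23, Mul(-1, 110))), Mul(-1, -26270)) = Add(Add(24, Mul(-4, Add(-23, Mul(-1, 110)))), Mul(-1, -26270)) = Add(Add(24, Mul(-4, Add(-23, -110))), 26270) = Add(Add(24, Mul(-4, -133)), 26270) = Add(Add(24, 532), 26270) = Add(556, 26270) = 26826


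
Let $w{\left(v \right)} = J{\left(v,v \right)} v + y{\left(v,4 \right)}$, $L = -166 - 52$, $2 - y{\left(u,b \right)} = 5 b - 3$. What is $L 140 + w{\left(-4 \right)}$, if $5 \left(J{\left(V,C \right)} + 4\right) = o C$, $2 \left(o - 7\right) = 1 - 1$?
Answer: $- \frac{152483}{5} \approx -30497.0$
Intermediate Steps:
$o = 7$ ($o = 7 + \frac{1 - 1}{2} = 7 + \frac{1}{2} \cdot 0 = 7 + 0 = 7$)
$y{\left(u,b \right)} = 5 - 5 b$ ($y{\left(u,b \right)} = 2 - \left(5 b - 3\right) = 2 - \left(-3 + 5 b\right) = 5 - 5 b$)
$L = -218$ ($L = -166 - 52 = -218$)
$J{\left(V,C \right)} = -4 + \frac{7 C}{5}$
$w{\left(v \right)} = -15 + v \left(-4 + \frac{7 v}{5}\right)$ ($w{\left(v \right)} = \left(-4 + \frac{7 v}{5}\right) v + \left(5 - 20\right) = v \left(-4 + \frac{7 v}{5}\right) + \left(5 - 20\right) = v \left(-4 + \frac{7 v}{5}\right) - 15 = -15 + v \left(-4 + \frac{7 v}{5}\right)$)
$L 140 + w{\left(-4 \right)} = \left(-218\right) 140 - \left(15 + \frac{4 \left(-20 + 7 \left(-4\right)\right)}{5}\right) = -30520 - \left(15 + \frac{4 \left(-20 - 28\right)}{5}\right) = -30520 - \left(15 + \frac{4}{5} \left(-48\right)\right) = -30520 + \left(-15 + \frac{192}{5}\right) = -30520 + \frac{117}{5} = - \frac{152483}{5}$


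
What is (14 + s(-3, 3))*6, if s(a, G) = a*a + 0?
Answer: 138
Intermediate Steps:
s(a, G) = a**2 (s(a, G) = a**2 + 0 = a**2)
(14 + s(-3, 3))*6 = (14 + (-3)**2)*6 = (14 + 9)*6 = 23*6 = 138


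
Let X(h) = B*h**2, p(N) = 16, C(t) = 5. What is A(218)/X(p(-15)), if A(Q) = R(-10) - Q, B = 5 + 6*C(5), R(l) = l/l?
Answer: -31/1280 ≈ -0.024219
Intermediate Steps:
R(l) = 1
B = 35 (B = 5 + 6*5 = 5 + 30 = 35)
A(Q) = 1 - Q
X(h) = 35*h**2
A(218)/X(p(-15)) = (1 - 1*218)/((35*16**2)) = (1 - 218)/((35*256)) = -217/8960 = -217*1/8960 = -31/1280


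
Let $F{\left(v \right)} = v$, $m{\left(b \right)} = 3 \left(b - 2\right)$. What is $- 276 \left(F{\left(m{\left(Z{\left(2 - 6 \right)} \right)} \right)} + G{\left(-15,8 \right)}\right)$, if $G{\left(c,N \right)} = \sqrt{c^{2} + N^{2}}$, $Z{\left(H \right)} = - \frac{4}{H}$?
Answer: $-3864$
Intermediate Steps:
$m{\left(b \right)} = -6 + 3 b$ ($m{\left(b \right)} = 3 \left(-2 + b\right) = -6 + 3 b$)
$G{\left(c,N \right)} = \sqrt{N^{2} + c^{2}}$
$- 276 \left(F{\left(m{\left(Z{\left(2 - 6 \right)} \right)} \right)} + G{\left(-15,8 \right)}\right) = - 276 \left(\left(-6 + 3 \left(- \frac{4}{2 - 6}\right)\right) + \sqrt{8^{2} + \left(-15\right)^{2}}\right) = - 276 \left(\left(-6 + 3 \left(- \frac{4}{2 - 6}\right)\right) + \sqrt{64 + 225}\right) = - 276 \left(\left(-6 + 3 \left(- \frac{4}{-4}\right)\right) + \sqrt{289}\right) = - 276 \left(\left(-6 + 3 \left(\left(-4\right) \left(- \frac{1}{4}\right)\right)\right) + 17\right) = - 276 \left(\left(-6 + 3 \cdot 1\right) + 17\right) = - 276 \left(\left(-6 + 3\right) + 17\right) = - 276 \left(-3 + 17\right) = \left(-276\right) 14 = -3864$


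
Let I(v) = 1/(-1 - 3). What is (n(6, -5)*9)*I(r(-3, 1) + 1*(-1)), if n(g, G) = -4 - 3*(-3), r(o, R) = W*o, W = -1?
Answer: -45/4 ≈ -11.250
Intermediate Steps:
r(o, R) = -o
n(g, G) = 5 (n(g, G) = -4 + 9 = 5)
I(v) = -1/4 (I(v) = 1/(-4) = -1/4)
(n(6, -5)*9)*I(r(-3, 1) + 1*(-1)) = (5*9)*(-1/4) = 45*(-1/4) = -45/4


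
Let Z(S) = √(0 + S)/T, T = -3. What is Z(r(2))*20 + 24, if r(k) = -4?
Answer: 24 - 40*I/3 ≈ 24.0 - 13.333*I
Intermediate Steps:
Z(S) = -√S/3 (Z(S) = √(0 + S)/(-3) = √S*(-⅓) = -√S/3)
Z(r(2))*20 + 24 = -2*I/3*20 + 24 = -40*I/3 + 24 = 24 - 40*I/3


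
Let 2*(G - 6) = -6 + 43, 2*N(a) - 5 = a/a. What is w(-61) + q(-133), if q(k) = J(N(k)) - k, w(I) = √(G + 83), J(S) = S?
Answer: 136 + √430/2 ≈ 146.37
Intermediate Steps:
N(a) = 3 (N(a) = 5/2 + (a/a)/2 = 5/2 + (½)*1 = 5/2 + ½ = 3)
G = 49/2 (G = 6 + (-6 + 43)/2 = 6 + (½)*37 = 6 + 37/2 = 49/2 ≈ 24.500)
w(I) = √430/2 (w(I) = √(49/2 + 83) = √(215/2) = √430/2)
q(k) = 3 - k
w(-61) + q(-133) = √430/2 + (3 - 1*(-133)) = √430/2 + (3 + 133) = √430/2 + 136 = 136 + √430/2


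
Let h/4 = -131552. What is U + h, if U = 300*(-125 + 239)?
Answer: -492008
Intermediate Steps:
h = -526208 (h = 4*(-131552) = -526208)
U = 34200 (U = 300*114 = 34200)
U + h = 34200 - 526208 = -492008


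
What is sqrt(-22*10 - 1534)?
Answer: I*sqrt(1754) ≈ 41.881*I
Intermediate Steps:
sqrt(-22*10 - 1534) = sqrt(-220 - 1534) = sqrt(-1754) = I*sqrt(1754)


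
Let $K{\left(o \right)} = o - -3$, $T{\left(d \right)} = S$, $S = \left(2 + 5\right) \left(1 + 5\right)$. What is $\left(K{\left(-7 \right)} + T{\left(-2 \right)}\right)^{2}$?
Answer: $1444$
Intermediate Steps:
$S = 42$ ($S = 7 \cdot 6 = 42$)
$T{\left(d \right)} = 42$
$K{\left(o \right)} = 3 + o$ ($K{\left(o \right)} = o + 3 = 3 + o$)
$\left(K{\left(-7 \right)} + T{\left(-2 \right)}\right)^{2} = \left(\left(3 - 7\right) + 42\right)^{2} = \left(-4 + 42\right)^{2} = 38^{2} = 1444$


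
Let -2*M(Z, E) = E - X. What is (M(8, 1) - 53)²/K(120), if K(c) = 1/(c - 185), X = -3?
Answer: -196625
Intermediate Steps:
M(Z, E) = -3/2 - E/2 (M(Z, E) = -(E - 1*(-3))/2 = -(E + 3)/2 = -(3 + E)/2 = -3/2 - E/2)
K(c) = 1/(-185 + c)
(M(8, 1) - 53)²/K(120) = ((-3/2 - ½*1) - 53)²/(1/(-185 + 120)) = ((-3/2 - ½) - 53)²/(1/(-65)) = (-2 - 53)²/(-1/65) = (-55)²*(-65) = 3025*(-65) = -196625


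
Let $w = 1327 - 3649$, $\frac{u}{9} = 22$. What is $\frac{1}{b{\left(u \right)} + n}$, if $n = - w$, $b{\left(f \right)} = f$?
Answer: $\frac{1}{2520} \approx 0.00039683$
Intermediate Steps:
$u = 198$ ($u = 9 \cdot 22 = 198$)
$w = -2322$
$n = 2322$ ($n = \left(-1\right) \left(-2322\right) = 2322$)
$\frac{1}{b{\left(u \right)} + n} = \frac{1}{198 + 2322} = \frac{1}{2520}$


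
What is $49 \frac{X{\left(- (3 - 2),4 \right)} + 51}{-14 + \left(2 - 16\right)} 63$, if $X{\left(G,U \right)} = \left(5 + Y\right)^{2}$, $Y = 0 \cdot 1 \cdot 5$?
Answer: $-8379$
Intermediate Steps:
$Y = 0$ ($Y = 0 \cdot 5 = 0$)
$X{\left(G,U \right)} = 25$ ($X{\left(G,U \right)} = \left(5 + 0\right)^{2} = 5^{2} = 25$)
$49 \frac{X{\left(- (3 - 2),4 \right)} + 51}{-14 + \left(2 - 16\right)} 63 = 49 \frac{25 + 51}{-14 + \left(2 - 16\right)} 63 = 49 \frac{76}{-14 - 14} \cdot 63 = 49 \frac{76}{-28} \cdot 63 = 49 \cdot 76 \left(- \frac{1}{28}\right) 63 = 49 \left(- \frac{19}{7}\right) 63 = \left(-133\right) 63 = -8379$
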